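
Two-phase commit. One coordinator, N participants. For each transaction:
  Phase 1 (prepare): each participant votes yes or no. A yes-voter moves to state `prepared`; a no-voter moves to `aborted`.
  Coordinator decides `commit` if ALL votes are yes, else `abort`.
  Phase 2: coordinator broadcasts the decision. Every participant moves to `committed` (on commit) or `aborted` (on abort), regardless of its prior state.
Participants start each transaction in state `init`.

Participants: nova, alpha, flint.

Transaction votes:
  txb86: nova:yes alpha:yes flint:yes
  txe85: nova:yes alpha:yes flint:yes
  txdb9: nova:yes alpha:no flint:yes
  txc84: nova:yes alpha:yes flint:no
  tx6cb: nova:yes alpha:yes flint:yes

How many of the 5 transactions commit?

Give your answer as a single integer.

Answer: 3

Derivation:
txb86: all yes -> commit (commits=1)
txe85: all yes -> commit (commits=2)
txdb9: no from alpha -> abort (commits=2)
txc84: no from flint -> abort (commits=2)
tx6cb: all yes -> commit (commits=3)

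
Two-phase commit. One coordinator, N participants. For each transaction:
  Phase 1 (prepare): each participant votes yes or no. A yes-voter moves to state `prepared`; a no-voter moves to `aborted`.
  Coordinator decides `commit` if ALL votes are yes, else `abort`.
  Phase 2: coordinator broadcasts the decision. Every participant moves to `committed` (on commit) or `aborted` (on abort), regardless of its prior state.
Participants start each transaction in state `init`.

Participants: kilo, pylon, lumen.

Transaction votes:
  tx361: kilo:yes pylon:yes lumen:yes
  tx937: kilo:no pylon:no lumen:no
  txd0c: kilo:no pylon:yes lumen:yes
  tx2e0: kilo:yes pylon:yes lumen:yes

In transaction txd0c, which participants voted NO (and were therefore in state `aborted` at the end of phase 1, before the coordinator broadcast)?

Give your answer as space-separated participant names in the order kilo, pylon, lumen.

Answer: kilo

Derivation:
Txn txd0c phase 1: kilo no -> aborted; pylon yes -> prepared; lumen yes -> prepared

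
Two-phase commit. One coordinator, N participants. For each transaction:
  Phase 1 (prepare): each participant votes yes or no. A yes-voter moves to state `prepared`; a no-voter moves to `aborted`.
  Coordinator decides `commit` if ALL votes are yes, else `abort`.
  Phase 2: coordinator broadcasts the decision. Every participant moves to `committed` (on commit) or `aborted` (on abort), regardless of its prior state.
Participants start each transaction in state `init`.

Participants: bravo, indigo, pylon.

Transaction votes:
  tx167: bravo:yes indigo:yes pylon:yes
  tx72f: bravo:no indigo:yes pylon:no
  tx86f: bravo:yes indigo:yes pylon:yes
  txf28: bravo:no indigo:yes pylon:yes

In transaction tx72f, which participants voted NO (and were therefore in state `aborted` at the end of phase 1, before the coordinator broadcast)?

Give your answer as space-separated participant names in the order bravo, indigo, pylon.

Answer: bravo pylon

Derivation:
Txn tx72f phase 1: bravo no -> aborted; indigo yes -> prepared; pylon no -> aborted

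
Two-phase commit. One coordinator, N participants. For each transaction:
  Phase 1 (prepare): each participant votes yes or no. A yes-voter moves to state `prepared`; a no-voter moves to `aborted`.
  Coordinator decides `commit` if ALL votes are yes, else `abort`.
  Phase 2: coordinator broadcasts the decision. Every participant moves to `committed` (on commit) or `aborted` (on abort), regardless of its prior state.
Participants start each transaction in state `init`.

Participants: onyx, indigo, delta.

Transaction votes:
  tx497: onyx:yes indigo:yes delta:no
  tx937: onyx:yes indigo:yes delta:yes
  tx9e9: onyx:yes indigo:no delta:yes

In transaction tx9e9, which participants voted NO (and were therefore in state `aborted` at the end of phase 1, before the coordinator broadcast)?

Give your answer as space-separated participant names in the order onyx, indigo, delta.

Txn tx9e9 phase 1: onyx yes -> prepared; indigo no -> aborted; delta yes -> prepared

Answer: indigo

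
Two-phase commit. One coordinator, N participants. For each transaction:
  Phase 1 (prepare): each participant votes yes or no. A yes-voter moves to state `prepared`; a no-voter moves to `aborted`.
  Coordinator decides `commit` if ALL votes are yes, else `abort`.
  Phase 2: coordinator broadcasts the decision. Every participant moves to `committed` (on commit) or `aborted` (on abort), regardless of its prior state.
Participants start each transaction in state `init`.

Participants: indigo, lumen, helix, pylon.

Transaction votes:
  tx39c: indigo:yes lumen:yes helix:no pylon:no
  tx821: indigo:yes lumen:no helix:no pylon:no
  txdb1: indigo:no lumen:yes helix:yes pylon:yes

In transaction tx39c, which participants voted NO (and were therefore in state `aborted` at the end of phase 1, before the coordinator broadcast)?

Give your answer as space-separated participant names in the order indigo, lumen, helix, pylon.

Txn tx39c phase 1: indigo yes -> prepared; lumen yes -> prepared; helix no -> aborted; pylon no -> aborted

Answer: helix pylon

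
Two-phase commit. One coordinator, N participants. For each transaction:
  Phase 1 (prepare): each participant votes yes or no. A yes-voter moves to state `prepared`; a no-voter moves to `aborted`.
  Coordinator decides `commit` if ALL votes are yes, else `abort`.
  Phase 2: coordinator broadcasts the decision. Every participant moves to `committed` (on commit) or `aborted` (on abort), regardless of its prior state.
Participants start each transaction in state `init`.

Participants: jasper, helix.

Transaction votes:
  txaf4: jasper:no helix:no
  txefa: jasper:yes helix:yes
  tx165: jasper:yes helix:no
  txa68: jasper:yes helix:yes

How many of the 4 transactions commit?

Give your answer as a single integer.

Answer: 2

Derivation:
txaf4: no from jasper, helix -> abort (commits=0)
txefa: all yes -> commit (commits=1)
tx165: no from helix -> abort (commits=1)
txa68: all yes -> commit (commits=2)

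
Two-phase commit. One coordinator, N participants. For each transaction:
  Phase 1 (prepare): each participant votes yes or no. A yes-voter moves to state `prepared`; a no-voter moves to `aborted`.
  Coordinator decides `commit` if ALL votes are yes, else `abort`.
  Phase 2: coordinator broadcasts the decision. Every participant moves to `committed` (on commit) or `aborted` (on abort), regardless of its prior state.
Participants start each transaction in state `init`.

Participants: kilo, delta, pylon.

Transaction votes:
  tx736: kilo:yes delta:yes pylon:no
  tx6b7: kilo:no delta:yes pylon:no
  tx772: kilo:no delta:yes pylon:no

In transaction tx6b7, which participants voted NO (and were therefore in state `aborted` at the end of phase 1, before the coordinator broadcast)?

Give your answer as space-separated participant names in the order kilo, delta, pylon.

Answer: kilo pylon

Derivation:
Txn tx6b7 phase 1: kilo no -> aborted; delta yes -> prepared; pylon no -> aborted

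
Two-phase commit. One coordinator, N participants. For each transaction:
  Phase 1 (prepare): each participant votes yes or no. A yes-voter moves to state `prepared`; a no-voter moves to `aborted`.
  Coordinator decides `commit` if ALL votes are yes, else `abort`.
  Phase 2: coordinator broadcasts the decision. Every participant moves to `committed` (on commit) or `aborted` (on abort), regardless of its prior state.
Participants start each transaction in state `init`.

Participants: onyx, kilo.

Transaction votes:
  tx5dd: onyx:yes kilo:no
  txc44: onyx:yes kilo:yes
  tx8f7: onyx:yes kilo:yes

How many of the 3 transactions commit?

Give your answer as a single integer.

Answer: 2

Derivation:
tx5dd: no from kilo -> abort (commits=0)
txc44: all yes -> commit (commits=1)
tx8f7: all yes -> commit (commits=2)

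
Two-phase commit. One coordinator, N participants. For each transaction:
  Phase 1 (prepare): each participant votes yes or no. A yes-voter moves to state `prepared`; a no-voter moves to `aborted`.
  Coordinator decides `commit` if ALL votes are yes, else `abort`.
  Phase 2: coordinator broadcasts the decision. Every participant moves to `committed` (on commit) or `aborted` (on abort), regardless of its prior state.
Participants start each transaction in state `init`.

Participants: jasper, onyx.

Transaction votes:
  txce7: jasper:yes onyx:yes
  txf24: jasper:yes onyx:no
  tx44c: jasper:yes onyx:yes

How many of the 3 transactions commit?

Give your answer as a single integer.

txce7: all yes -> commit (commits=1)
txf24: no from onyx -> abort (commits=1)
tx44c: all yes -> commit (commits=2)

Answer: 2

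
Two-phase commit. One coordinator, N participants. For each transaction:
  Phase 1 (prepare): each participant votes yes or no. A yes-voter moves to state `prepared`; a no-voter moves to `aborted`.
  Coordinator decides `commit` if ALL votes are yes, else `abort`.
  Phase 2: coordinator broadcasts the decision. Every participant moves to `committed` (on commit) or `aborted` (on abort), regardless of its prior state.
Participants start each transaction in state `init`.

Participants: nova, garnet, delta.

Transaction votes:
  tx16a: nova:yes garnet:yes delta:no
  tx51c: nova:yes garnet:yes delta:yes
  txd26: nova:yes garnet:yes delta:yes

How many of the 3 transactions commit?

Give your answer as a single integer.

Answer: 2

Derivation:
tx16a: no from delta -> abort (commits=0)
tx51c: all yes -> commit (commits=1)
txd26: all yes -> commit (commits=2)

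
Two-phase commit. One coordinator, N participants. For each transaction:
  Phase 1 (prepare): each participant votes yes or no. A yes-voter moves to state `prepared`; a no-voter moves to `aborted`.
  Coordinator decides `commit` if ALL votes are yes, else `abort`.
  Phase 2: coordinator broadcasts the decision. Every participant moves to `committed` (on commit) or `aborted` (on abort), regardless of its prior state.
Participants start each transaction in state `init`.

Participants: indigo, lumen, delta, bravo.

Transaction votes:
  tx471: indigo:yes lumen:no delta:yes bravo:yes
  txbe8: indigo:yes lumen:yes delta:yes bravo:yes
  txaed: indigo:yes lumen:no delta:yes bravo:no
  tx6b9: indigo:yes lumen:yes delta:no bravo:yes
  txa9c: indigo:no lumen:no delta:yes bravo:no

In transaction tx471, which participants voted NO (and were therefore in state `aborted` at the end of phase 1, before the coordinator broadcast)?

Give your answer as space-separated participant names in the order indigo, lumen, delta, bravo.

Answer: lumen

Derivation:
Txn tx471 phase 1: indigo yes -> prepared; lumen no -> aborted; delta yes -> prepared; bravo yes -> prepared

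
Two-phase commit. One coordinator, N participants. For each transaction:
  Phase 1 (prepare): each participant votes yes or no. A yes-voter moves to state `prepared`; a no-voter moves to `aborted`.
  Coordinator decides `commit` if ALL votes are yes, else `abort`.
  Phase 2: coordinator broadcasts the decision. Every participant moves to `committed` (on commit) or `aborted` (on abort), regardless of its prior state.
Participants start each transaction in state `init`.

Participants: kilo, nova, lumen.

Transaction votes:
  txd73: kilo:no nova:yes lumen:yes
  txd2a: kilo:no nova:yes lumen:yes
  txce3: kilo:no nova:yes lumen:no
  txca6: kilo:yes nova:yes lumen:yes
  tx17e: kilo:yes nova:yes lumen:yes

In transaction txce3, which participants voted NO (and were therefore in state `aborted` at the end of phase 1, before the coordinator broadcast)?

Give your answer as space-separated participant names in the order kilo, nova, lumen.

Txn txce3 phase 1: kilo no -> aborted; nova yes -> prepared; lumen no -> aborted

Answer: kilo lumen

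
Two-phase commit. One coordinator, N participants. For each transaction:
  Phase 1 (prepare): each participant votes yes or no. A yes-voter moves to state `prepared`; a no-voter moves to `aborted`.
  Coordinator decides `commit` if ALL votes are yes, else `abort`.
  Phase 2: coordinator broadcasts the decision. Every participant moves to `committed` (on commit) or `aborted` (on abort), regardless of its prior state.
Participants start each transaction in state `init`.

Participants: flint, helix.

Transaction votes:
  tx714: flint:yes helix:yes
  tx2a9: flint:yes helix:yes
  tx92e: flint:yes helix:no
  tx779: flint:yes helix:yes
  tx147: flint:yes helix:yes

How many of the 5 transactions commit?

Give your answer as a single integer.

Answer: 4

Derivation:
tx714: all yes -> commit (commits=1)
tx2a9: all yes -> commit (commits=2)
tx92e: no from helix -> abort (commits=2)
tx779: all yes -> commit (commits=3)
tx147: all yes -> commit (commits=4)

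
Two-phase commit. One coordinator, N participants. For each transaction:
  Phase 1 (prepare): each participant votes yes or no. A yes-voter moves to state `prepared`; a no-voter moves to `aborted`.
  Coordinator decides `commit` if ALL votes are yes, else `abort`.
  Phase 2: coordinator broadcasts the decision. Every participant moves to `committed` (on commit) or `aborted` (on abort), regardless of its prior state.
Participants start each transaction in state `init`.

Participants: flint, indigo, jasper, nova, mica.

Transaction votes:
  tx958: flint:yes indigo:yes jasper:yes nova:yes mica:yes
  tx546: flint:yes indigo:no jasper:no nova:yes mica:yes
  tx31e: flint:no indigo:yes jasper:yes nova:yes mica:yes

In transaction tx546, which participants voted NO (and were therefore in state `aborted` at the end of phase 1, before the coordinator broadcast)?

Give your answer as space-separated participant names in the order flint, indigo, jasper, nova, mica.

Answer: indigo jasper

Derivation:
Txn tx546 phase 1: flint yes -> prepared; indigo no -> aborted; jasper no -> aborted; nova yes -> prepared; mica yes -> prepared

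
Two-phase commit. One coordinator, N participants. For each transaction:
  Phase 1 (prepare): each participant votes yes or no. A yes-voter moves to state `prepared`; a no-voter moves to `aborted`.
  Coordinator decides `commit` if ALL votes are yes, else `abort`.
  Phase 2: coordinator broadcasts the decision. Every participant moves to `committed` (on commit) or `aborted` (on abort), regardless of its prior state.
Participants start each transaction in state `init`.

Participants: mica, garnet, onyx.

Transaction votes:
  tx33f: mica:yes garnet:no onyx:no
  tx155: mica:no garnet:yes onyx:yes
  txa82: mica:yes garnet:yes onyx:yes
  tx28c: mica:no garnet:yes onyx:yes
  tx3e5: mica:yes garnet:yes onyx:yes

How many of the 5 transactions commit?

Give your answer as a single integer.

Answer: 2

Derivation:
tx33f: no from garnet, onyx -> abort (commits=0)
tx155: no from mica -> abort (commits=0)
txa82: all yes -> commit (commits=1)
tx28c: no from mica -> abort (commits=1)
tx3e5: all yes -> commit (commits=2)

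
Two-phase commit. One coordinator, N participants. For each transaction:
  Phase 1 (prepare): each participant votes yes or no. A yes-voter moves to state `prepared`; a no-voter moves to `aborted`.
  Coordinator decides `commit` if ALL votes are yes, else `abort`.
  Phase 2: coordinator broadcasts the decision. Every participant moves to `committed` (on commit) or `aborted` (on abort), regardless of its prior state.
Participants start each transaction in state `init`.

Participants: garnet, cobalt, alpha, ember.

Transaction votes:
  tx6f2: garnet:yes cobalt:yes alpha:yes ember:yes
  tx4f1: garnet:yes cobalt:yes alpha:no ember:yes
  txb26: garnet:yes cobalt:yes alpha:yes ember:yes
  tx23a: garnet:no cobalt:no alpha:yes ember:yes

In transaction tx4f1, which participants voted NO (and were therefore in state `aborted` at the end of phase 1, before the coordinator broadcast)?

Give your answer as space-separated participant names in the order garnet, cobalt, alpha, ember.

Answer: alpha

Derivation:
Txn tx4f1 phase 1: garnet yes -> prepared; cobalt yes -> prepared; alpha no -> aborted; ember yes -> prepared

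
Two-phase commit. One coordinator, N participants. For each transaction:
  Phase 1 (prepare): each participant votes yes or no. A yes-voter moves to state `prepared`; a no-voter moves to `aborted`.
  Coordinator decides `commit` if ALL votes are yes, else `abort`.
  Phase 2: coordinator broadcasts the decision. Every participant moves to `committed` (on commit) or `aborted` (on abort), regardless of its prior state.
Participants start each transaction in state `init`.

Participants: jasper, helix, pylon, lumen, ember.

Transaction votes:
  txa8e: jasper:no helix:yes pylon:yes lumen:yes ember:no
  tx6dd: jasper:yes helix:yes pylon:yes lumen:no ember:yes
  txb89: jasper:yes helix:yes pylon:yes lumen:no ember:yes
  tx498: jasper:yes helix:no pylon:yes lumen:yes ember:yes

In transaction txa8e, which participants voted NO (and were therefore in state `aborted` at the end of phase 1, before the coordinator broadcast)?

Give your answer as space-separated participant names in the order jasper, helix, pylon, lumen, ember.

Answer: jasper ember

Derivation:
Txn txa8e phase 1: jasper no -> aborted; helix yes -> prepared; pylon yes -> prepared; lumen yes -> prepared; ember no -> aborted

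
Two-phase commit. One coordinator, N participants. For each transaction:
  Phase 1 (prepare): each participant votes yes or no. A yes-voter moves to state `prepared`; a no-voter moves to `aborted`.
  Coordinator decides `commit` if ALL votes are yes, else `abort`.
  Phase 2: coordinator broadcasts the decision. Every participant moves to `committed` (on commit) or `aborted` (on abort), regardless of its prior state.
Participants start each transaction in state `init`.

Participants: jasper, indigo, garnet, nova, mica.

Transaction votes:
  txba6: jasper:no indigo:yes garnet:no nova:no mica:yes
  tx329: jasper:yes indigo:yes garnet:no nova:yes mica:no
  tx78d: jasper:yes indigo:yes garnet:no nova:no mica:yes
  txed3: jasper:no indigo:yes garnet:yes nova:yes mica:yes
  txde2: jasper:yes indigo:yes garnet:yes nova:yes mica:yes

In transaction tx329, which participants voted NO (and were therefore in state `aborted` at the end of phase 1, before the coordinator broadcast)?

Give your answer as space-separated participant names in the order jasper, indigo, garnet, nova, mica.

Answer: garnet mica

Derivation:
Txn tx329 phase 1: jasper yes -> prepared; indigo yes -> prepared; garnet no -> aborted; nova yes -> prepared; mica no -> aborted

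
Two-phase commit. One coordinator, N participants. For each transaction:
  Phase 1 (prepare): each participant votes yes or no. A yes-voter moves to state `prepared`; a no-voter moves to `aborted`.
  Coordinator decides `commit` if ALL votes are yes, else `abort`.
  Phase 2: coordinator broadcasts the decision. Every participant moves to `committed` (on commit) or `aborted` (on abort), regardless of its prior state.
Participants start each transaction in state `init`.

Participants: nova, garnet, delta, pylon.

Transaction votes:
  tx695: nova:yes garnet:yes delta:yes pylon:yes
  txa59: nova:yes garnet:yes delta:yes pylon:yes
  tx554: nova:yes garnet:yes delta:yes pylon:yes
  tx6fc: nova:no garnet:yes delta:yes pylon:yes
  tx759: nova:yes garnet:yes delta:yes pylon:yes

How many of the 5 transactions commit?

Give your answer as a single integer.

tx695: all yes -> commit (commits=1)
txa59: all yes -> commit (commits=2)
tx554: all yes -> commit (commits=3)
tx6fc: no from nova -> abort (commits=3)
tx759: all yes -> commit (commits=4)

Answer: 4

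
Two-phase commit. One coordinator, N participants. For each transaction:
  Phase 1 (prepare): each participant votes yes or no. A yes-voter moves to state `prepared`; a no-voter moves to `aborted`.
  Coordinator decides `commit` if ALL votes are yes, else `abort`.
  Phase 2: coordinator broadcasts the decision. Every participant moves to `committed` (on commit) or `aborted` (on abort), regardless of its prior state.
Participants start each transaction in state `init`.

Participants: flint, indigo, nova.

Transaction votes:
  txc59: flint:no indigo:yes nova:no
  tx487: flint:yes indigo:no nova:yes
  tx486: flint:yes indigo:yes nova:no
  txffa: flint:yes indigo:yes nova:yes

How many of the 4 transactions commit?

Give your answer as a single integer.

Answer: 1

Derivation:
txc59: no from flint, nova -> abort (commits=0)
tx487: no from indigo -> abort (commits=0)
tx486: no from nova -> abort (commits=0)
txffa: all yes -> commit (commits=1)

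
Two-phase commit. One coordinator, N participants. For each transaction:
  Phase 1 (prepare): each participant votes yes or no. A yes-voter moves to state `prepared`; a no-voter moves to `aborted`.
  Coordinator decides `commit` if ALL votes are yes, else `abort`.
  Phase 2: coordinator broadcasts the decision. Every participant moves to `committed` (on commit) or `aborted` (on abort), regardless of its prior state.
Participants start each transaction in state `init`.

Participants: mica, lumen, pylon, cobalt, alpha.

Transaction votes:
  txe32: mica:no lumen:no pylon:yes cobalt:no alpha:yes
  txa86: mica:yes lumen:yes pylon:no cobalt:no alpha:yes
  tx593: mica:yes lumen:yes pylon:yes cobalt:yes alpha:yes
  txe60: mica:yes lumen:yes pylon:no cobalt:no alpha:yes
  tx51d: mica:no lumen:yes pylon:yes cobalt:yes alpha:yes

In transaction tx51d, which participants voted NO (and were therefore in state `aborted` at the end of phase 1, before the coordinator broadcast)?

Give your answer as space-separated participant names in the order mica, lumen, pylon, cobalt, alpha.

Txn tx51d phase 1: mica no -> aborted; lumen yes -> prepared; pylon yes -> prepared; cobalt yes -> prepared; alpha yes -> prepared

Answer: mica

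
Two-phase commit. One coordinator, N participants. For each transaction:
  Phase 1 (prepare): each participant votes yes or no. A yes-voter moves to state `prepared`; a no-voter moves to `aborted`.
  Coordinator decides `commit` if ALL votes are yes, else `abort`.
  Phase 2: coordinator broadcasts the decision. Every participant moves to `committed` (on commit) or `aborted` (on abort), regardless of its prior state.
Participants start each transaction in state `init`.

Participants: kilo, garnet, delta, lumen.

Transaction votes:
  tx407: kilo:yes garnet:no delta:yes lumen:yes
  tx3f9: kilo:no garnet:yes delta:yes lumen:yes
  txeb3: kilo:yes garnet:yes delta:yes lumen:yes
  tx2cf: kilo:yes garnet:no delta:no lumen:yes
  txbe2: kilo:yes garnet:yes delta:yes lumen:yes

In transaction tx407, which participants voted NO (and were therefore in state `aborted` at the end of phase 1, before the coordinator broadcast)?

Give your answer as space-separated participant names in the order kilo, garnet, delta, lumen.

Txn tx407 phase 1: kilo yes -> prepared; garnet no -> aborted; delta yes -> prepared; lumen yes -> prepared

Answer: garnet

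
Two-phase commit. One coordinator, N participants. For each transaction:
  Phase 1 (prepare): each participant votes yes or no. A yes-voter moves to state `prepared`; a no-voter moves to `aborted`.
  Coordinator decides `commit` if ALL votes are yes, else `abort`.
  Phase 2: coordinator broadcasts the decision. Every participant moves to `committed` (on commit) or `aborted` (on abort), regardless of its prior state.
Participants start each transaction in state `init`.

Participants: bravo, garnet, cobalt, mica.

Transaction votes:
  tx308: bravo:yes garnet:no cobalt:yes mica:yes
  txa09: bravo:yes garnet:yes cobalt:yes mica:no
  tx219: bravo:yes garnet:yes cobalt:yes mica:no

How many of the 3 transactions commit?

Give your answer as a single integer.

Answer: 0

Derivation:
tx308: no from garnet -> abort (commits=0)
txa09: no from mica -> abort (commits=0)
tx219: no from mica -> abort (commits=0)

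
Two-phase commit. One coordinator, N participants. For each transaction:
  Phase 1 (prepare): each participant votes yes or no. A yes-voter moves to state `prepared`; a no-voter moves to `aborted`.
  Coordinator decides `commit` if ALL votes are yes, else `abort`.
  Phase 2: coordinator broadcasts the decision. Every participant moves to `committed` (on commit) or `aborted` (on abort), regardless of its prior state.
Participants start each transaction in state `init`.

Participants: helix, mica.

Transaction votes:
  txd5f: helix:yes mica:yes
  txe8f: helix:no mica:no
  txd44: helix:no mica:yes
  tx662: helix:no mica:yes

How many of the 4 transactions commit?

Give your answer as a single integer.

Answer: 1

Derivation:
txd5f: all yes -> commit (commits=1)
txe8f: no from helix, mica -> abort (commits=1)
txd44: no from helix -> abort (commits=1)
tx662: no from helix -> abort (commits=1)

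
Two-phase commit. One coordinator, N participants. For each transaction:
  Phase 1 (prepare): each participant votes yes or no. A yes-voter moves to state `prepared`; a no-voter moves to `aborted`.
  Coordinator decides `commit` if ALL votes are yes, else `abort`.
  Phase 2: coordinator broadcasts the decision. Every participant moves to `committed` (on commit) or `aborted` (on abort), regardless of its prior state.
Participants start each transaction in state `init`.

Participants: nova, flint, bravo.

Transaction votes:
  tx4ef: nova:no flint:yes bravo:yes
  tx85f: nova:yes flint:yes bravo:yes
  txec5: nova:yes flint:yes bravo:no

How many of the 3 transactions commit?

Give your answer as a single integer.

tx4ef: no from nova -> abort (commits=0)
tx85f: all yes -> commit (commits=1)
txec5: no from bravo -> abort (commits=1)

Answer: 1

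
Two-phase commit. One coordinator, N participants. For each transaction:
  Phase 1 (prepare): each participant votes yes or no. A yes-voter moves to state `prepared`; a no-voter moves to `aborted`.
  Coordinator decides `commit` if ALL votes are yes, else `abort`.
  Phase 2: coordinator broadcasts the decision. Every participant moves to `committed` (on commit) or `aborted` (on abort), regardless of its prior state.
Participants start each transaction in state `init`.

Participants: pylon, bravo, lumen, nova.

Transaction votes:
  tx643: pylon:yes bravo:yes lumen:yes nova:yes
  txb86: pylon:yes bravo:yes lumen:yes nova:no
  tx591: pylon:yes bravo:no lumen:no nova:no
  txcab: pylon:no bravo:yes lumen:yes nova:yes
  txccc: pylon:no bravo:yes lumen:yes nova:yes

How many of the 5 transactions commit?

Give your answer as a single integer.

Answer: 1

Derivation:
tx643: all yes -> commit (commits=1)
txb86: no from nova -> abort (commits=1)
tx591: no from bravo, lumen, nova -> abort (commits=1)
txcab: no from pylon -> abort (commits=1)
txccc: no from pylon -> abort (commits=1)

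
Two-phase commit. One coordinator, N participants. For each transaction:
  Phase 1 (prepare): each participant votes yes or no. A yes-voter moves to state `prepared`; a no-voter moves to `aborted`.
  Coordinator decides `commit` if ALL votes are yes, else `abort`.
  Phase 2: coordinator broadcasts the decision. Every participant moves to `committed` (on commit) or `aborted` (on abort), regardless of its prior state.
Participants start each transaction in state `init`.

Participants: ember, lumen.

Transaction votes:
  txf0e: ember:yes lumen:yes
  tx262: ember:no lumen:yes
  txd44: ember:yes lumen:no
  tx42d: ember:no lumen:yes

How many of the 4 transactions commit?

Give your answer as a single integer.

txf0e: all yes -> commit (commits=1)
tx262: no from ember -> abort (commits=1)
txd44: no from lumen -> abort (commits=1)
tx42d: no from ember -> abort (commits=1)

Answer: 1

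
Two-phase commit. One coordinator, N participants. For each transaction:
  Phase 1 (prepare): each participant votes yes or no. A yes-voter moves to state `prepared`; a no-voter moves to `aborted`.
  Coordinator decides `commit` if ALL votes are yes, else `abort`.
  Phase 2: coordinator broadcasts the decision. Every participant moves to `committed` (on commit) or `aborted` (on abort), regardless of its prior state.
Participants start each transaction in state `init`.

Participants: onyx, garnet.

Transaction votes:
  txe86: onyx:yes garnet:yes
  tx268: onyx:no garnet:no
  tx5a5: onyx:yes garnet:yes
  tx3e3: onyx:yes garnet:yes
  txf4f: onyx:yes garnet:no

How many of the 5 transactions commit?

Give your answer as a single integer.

Answer: 3

Derivation:
txe86: all yes -> commit (commits=1)
tx268: no from onyx, garnet -> abort (commits=1)
tx5a5: all yes -> commit (commits=2)
tx3e3: all yes -> commit (commits=3)
txf4f: no from garnet -> abort (commits=3)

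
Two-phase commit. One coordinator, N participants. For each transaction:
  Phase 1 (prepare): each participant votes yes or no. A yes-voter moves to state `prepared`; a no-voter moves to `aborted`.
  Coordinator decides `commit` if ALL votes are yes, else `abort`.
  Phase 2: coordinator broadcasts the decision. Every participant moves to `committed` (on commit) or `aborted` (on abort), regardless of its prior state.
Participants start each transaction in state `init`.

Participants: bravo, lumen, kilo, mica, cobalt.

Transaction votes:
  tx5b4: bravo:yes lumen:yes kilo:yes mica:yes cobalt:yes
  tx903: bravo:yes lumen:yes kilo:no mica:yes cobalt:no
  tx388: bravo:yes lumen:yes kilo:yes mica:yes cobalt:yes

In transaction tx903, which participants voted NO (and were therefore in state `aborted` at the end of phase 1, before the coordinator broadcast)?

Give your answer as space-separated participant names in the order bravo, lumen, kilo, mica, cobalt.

Answer: kilo cobalt

Derivation:
Txn tx903 phase 1: bravo yes -> prepared; lumen yes -> prepared; kilo no -> aborted; mica yes -> prepared; cobalt no -> aborted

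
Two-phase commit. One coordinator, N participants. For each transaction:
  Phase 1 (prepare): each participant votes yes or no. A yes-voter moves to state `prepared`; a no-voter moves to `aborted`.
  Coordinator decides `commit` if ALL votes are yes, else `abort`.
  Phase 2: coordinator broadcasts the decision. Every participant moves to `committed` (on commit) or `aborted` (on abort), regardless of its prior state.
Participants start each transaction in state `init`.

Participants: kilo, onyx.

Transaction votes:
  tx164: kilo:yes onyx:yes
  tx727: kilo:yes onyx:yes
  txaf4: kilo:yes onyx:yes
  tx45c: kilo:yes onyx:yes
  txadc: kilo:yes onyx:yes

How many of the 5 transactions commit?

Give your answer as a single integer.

tx164: all yes -> commit (commits=1)
tx727: all yes -> commit (commits=2)
txaf4: all yes -> commit (commits=3)
tx45c: all yes -> commit (commits=4)
txadc: all yes -> commit (commits=5)

Answer: 5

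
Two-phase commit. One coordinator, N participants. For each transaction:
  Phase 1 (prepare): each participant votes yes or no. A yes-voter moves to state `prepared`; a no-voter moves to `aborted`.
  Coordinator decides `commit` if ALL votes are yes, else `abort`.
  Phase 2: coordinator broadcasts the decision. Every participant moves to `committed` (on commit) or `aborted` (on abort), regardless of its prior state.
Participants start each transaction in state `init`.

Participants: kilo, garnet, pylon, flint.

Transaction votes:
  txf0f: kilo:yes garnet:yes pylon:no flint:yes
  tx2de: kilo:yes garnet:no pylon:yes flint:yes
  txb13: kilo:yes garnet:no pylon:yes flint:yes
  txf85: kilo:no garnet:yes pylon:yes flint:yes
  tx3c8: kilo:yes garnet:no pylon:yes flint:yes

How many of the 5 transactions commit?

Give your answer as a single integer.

txf0f: no from pylon -> abort (commits=0)
tx2de: no from garnet -> abort (commits=0)
txb13: no from garnet -> abort (commits=0)
txf85: no from kilo -> abort (commits=0)
tx3c8: no from garnet -> abort (commits=0)

Answer: 0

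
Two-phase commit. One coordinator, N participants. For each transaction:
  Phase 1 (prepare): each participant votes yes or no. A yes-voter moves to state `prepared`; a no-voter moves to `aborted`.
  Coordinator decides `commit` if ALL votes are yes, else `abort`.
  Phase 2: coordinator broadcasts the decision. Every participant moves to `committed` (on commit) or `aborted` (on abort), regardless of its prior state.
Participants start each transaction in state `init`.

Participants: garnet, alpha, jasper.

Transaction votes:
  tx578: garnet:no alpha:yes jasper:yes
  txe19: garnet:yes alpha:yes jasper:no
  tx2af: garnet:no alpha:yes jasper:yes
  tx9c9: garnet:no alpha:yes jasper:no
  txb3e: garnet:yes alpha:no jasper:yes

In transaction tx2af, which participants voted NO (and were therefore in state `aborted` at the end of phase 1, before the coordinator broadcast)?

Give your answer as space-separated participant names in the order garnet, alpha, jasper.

Txn tx2af phase 1: garnet no -> aborted; alpha yes -> prepared; jasper yes -> prepared

Answer: garnet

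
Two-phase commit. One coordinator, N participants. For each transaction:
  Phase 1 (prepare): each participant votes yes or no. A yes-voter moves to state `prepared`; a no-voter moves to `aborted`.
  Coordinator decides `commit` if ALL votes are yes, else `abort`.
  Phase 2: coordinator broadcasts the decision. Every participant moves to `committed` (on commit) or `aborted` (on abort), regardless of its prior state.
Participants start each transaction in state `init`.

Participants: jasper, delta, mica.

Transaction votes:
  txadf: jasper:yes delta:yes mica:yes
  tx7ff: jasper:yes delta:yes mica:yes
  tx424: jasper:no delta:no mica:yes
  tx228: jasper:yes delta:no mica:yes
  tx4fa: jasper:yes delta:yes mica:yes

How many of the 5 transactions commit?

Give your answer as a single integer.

txadf: all yes -> commit (commits=1)
tx7ff: all yes -> commit (commits=2)
tx424: no from jasper, delta -> abort (commits=2)
tx228: no from delta -> abort (commits=2)
tx4fa: all yes -> commit (commits=3)

Answer: 3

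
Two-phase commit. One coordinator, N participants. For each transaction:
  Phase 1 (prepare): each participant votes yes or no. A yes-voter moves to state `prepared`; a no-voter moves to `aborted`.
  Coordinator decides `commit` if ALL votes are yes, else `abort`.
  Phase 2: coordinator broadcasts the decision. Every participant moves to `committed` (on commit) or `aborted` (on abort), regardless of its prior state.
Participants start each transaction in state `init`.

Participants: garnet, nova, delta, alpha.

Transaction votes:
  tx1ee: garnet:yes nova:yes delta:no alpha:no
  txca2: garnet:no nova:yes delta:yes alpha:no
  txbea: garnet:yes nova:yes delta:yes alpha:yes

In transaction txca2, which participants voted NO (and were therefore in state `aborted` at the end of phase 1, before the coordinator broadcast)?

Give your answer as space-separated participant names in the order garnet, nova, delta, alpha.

Txn txca2 phase 1: garnet no -> aborted; nova yes -> prepared; delta yes -> prepared; alpha no -> aborted

Answer: garnet alpha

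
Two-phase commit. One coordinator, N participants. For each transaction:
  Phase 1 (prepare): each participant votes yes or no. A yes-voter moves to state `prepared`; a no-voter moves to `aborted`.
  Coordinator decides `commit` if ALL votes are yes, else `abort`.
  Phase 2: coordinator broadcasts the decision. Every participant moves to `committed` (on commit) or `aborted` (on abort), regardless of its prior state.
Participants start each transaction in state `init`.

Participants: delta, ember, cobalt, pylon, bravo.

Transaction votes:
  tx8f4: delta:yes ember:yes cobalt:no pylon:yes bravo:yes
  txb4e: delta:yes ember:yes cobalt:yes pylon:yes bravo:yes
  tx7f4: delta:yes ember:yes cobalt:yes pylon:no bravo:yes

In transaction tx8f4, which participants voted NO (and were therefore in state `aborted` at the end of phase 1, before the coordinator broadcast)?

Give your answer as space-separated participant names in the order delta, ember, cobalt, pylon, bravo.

Txn tx8f4 phase 1: delta yes -> prepared; ember yes -> prepared; cobalt no -> aborted; pylon yes -> prepared; bravo yes -> prepared

Answer: cobalt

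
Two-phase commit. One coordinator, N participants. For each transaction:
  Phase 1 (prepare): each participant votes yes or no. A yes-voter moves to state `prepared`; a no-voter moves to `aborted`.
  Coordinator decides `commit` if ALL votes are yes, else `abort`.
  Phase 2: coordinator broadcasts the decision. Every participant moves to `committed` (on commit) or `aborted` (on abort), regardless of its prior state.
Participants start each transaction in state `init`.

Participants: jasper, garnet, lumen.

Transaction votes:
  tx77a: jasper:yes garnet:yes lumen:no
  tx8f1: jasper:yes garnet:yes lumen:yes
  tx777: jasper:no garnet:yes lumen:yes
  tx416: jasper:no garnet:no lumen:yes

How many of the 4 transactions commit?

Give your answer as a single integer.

tx77a: no from lumen -> abort (commits=0)
tx8f1: all yes -> commit (commits=1)
tx777: no from jasper -> abort (commits=1)
tx416: no from jasper, garnet -> abort (commits=1)

Answer: 1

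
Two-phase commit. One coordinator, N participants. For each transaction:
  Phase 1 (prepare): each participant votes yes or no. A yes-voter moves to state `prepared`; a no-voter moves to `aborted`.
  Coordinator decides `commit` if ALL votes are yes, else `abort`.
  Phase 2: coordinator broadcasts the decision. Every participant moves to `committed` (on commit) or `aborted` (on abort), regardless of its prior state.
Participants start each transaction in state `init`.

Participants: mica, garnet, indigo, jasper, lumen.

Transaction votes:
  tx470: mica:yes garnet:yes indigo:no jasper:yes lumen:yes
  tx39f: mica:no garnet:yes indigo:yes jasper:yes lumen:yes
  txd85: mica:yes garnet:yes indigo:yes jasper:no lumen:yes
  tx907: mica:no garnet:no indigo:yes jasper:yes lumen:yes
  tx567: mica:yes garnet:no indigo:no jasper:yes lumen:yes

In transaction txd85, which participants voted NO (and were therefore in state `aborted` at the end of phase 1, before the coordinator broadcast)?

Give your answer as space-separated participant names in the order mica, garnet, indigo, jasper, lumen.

Txn txd85 phase 1: mica yes -> prepared; garnet yes -> prepared; indigo yes -> prepared; jasper no -> aborted; lumen yes -> prepared

Answer: jasper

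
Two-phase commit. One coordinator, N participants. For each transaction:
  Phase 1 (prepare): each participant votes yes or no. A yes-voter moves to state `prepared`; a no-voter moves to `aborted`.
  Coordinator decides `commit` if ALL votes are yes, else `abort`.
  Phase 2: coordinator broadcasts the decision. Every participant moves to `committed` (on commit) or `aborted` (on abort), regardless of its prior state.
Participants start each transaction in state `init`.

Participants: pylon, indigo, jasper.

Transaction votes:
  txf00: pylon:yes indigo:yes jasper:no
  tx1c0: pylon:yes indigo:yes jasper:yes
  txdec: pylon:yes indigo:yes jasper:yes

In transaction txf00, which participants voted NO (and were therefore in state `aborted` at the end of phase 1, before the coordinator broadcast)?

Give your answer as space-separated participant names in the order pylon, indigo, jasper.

Txn txf00 phase 1: pylon yes -> prepared; indigo yes -> prepared; jasper no -> aborted

Answer: jasper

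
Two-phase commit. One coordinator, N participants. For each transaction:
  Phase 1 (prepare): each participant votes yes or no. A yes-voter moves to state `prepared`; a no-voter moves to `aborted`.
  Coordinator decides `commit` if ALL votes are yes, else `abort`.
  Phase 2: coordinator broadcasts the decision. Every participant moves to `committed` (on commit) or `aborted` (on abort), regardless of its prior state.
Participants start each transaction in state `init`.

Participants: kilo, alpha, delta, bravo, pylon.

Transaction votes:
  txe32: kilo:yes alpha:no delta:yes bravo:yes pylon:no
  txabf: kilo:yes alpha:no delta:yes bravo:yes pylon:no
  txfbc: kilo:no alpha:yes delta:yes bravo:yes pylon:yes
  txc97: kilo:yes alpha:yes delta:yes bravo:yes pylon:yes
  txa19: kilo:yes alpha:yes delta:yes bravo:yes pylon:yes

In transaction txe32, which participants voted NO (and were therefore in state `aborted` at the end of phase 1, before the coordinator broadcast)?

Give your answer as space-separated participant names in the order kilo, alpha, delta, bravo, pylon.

Txn txe32 phase 1: kilo yes -> prepared; alpha no -> aborted; delta yes -> prepared; bravo yes -> prepared; pylon no -> aborted

Answer: alpha pylon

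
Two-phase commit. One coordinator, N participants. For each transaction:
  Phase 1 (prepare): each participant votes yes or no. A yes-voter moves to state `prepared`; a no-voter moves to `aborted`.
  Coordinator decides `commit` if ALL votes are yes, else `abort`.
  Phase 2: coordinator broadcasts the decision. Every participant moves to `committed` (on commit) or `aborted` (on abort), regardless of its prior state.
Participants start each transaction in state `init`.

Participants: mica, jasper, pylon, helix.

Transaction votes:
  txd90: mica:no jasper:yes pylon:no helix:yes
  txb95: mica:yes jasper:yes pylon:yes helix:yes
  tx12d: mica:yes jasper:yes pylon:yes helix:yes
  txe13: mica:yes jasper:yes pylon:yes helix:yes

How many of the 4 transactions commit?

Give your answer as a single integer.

Answer: 3

Derivation:
txd90: no from mica, pylon -> abort (commits=0)
txb95: all yes -> commit (commits=1)
tx12d: all yes -> commit (commits=2)
txe13: all yes -> commit (commits=3)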